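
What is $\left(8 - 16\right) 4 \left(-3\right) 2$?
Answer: $192$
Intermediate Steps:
$\left(8 - 16\right) 4 \left(-3\right) 2 = - 8 \left(\left(-12\right) 2\right) = \left(-8\right) \left(-24\right) = 192$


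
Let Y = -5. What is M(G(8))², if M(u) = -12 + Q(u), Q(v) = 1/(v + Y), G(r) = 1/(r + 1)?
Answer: 288369/1936 ≈ 148.95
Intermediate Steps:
G(r) = 1/(1 + r)
Q(v) = 1/(-5 + v) (Q(v) = 1/(v - 5) = 1/(-5 + v))
M(u) = -12 + 1/(-5 + u)
M(G(8))² = ((61 - 12/(1 + 8))/(-5 + 1/(1 + 8)))² = ((61 - 12/9)/(-5 + 1/9))² = ((61 - 12*⅑)/(-5 + ⅑))² = ((61 - 4/3)/(-44/9))² = (-9/44*179/3)² = (-537/44)² = 288369/1936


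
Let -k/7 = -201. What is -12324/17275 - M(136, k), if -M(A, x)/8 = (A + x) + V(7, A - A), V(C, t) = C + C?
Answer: 215165076/17275 ≈ 12455.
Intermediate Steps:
k = 1407 (k = -7*(-201) = 1407)
V(C, t) = 2*C
M(A, x) = -112 - 8*A - 8*x (M(A, x) = -8*((A + x) + 2*7) = -8*((A + x) + 14) = -8*(14 + A + x) = -112 - 8*A - 8*x)
-12324/17275 - M(136, k) = -12324/17275 - (-112 - 8*136 - 8*1407) = -12324*1/17275 - (-112 - 1088 - 11256) = -12324/17275 - 1*(-12456) = -12324/17275 + 12456 = 215165076/17275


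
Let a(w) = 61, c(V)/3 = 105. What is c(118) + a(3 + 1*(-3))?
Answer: 376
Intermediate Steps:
c(V) = 315 (c(V) = 3*105 = 315)
c(118) + a(3 + 1*(-3)) = 315 + 61 = 376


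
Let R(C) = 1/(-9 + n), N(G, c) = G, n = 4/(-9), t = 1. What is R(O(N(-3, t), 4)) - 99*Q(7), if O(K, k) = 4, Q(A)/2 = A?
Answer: -117819/85 ≈ -1386.1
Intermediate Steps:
n = -4/9 (n = 4*(-⅑) = -4/9 ≈ -0.44444)
Q(A) = 2*A
R(C) = -9/85 (R(C) = 1/(-9 - 4/9) = 1/(-85/9) = -9/85)
R(O(N(-3, t), 4)) - 99*Q(7) = -9/85 - 198*7 = -9/85 - 99*14 = -9/85 - 1386 = -117819/85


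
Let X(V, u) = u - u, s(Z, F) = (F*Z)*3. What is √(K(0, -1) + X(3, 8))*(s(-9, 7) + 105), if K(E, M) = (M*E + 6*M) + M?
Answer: -84*I*√7 ≈ -222.24*I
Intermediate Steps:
s(Z, F) = 3*F*Z
K(E, M) = 7*M + E*M (K(E, M) = (E*M + 6*M) + M = (6*M + E*M) + M = 7*M + E*M)
X(V, u) = 0
√(K(0, -1) + X(3, 8))*(s(-9, 7) + 105) = √(-(7 + 0) + 0)*(3*7*(-9) + 105) = √(-1*7 + 0)*(-189 + 105) = √(-7 + 0)*(-84) = √(-7)*(-84) = (I*√7)*(-84) = -84*I*√7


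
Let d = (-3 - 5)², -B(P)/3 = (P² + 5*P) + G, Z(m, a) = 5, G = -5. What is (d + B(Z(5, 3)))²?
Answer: 5041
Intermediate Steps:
B(P) = 15 - 15*P - 3*P² (B(P) = -3*((P² + 5*P) - 5) = -3*(-5 + P² + 5*P) = 15 - 15*P - 3*P²)
d = 64 (d = (-8)² = 64)
(d + B(Z(5, 3)))² = (64 + (15 - 15*5 - 3*5²))² = (64 + (15 - 75 - 3*25))² = (64 + (15 - 75 - 75))² = (64 - 135)² = (-71)² = 5041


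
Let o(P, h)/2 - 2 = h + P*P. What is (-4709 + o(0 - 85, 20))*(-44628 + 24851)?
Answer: -193517945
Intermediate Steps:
o(P, h) = 4 + 2*h + 2*P**2 (o(P, h) = 4 + 2*(h + P*P) = 4 + 2*(h + P**2) = 4 + (2*h + 2*P**2) = 4 + 2*h + 2*P**2)
(-4709 + o(0 - 85, 20))*(-44628 + 24851) = (-4709 + (4 + 2*20 + 2*(0 - 85)**2))*(-44628 + 24851) = (-4709 + (4 + 40 + 2*(-85)**2))*(-19777) = (-4709 + (4 + 40 + 2*7225))*(-19777) = (-4709 + (4 + 40 + 14450))*(-19777) = (-4709 + 14494)*(-19777) = 9785*(-19777) = -193517945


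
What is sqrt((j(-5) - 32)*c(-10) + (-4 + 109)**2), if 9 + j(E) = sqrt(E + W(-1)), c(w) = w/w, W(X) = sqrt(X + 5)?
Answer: sqrt(10984 + I*sqrt(3)) ≈ 104.8 + 0.0083*I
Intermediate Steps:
W(X) = sqrt(5 + X)
c(w) = 1
j(E) = -9 + sqrt(2 + E) (j(E) = -9 + sqrt(E + sqrt(5 - 1)) = -9 + sqrt(E + sqrt(4)) = -9 + sqrt(E + 2) = -9 + sqrt(2 + E))
sqrt((j(-5) - 32)*c(-10) + (-4 + 109)**2) = sqrt(((-9 + sqrt(2 - 5)) - 32)*1 + (-4 + 109)**2) = sqrt(((-9 + sqrt(-3)) - 32)*1 + 105**2) = sqrt(((-9 + I*sqrt(3)) - 32)*1 + 11025) = sqrt((-41 + I*sqrt(3))*1 + 11025) = sqrt((-41 + I*sqrt(3)) + 11025) = sqrt(10984 + I*sqrt(3))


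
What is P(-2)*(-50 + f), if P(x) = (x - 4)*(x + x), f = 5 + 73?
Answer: 672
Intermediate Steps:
f = 78
P(x) = 2*x*(-4 + x) (P(x) = (-4 + x)*(2*x) = 2*x*(-4 + x))
P(-2)*(-50 + f) = (2*(-2)*(-4 - 2))*(-50 + 78) = (2*(-2)*(-6))*28 = 24*28 = 672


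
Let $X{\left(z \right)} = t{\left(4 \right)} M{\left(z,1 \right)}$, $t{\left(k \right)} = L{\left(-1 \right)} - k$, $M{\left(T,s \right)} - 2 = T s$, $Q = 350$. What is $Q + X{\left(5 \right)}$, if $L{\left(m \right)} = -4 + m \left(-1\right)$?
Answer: $301$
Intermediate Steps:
$L{\left(m \right)} = -4 - m$
$M{\left(T,s \right)} = 2 + T s$
$t{\left(k \right)} = -3 - k$ ($t{\left(k \right)} = \left(-4 - -1\right) - k = \left(-4 + 1\right) - k = -3 - k$)
$X{\left(z \right)} = -14 - 7 z$ ($X{\left(z \right)} = \left(-3 - 4\right) \left(2 + z 1\right) = \left(-3 - 4\right) \left(2 + z\right) = - 7 \left(2 + z\right) = -14 - 7 z$)
$Q + X{\left(5 \right)} = 350 - 49 = 301$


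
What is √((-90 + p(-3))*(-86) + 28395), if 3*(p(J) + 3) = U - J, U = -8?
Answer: √328827/3 ≈ 191.14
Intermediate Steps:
p(J) = -17/3 - J/3 (p(J) = -3 + (-8 - J)/3 = -3 + (-8/3 - J/3) = -17/3 - J/3)
√((-90 + p(-3))*(-86) + 28395) = √((-90 + (-17/3 - ⅓*(-3)))*(-86) + 28395) = √((-90 + (-17/3 + 1))*(-86) + 28395) = √((-90 - 14/3)*(-86) + 28395) = √(-284/3*(-86) + 28395) = √(24424/3 + 28395) = √(109609/3) = √328827/3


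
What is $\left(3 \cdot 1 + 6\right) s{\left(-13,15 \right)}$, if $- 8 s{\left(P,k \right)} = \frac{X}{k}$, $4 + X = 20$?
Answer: $- \frac{6}{5} \approx -1.2$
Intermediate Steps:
$X = 16$ ($X = -4 + 20 = 16$)
$s{\left(P,k \right)} = - \frac{2}{k}$ ($s{\left(P,k \right)} = - \frac{16 \frac{1}{k}}{8} = - \frac{2}{k}$)
$\left(3 \cdot 1 + 6\right) s{\left(-13,15 \right)} = \left(3 \cdot 1 + 6\right) \left(- \frac{2}{15}\right) = \left(3 + 6\right) \left(\left(-2\right) \frac{1}{15}\right) = 9 \left(- \frac{2}{15}\right) = - \frac{6}{5}$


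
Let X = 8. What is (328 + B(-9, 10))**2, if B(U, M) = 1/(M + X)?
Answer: 34869025/324 ≈ 1.0762e+5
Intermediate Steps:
B(U, M) = 1/(8 + M) (B(U, M) = 1/(M + 8) = 1/(8 + M))
(328 + B(-9, 10))**2 = (328 + 1/(8 + 10))**2 = (328 + 1/18)**2 = (5905/18)**2 = 34869025/324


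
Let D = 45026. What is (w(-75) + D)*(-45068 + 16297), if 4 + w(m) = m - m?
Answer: -1295327962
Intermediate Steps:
w(m) = -4 (w(m) = -4 + (m - m) = -4 + 0 = -4)
(w(-75) + D)*(-45068 + 16297) = (-4 + 45026)*(-45068 + 16297) = 45022*(-28771) = -1295327962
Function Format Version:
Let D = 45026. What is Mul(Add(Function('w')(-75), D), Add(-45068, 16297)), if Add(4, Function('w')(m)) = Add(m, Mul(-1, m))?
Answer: -1295327962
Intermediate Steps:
Function('w')(m) = -4 (Function('w')(m) = Add(-4, Add(m, Mul(-1, m))) = Add(-4, 0) = -4)
Mul(Add(Function('w')(-75), D), Add(-45068, 16297)) = Mul(Add(-4, 45026), Add(-45068, 16297)) = Mul(45022, -28771) = -1295327962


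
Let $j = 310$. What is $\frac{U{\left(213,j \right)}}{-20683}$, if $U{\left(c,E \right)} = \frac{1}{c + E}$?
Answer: $- \frac{1}{10817209} \approx -9.2445 \cdot 10^{-8}$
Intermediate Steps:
$U{\left(c,E \right)} = \frac{1}{E + c}$
$\frac{U{\left(213,j \right)}}{-20683} = \frac{1}{\left(310 + 213\right) \left(-20683\right)} = \frac{1}{523} \left(- \frac{1}{20683}\right) = - \frac{1}{10817209}$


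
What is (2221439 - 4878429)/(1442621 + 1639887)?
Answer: -1328495/1541254 ≈ -0.86196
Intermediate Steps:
(2221439 - 4878429)/(1442621 + 1639887) = -2656990/3082508 = -2656990*1/3082508 = -1328495/1541254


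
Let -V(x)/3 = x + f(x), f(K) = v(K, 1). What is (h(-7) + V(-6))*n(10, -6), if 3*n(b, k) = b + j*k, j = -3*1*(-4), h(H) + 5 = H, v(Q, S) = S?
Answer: -62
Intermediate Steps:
h(H) = -5 + H
j = 12 (j = -3*(-4) = 12)
f(K) = 1
n(b, k) = 4*k + b/3 (n(b, k) = (b + 12*k)/3 = 4*k + b/3)
V(x) = -3 - 3*x (V(x) = -3*(x + 1) = -3*(1 + x) = -3 - 3*x)
(h(-7) + V(-6))*n(10, -6) = ((-5 - 7) + (-3 - 3*(-6)))*(4*(-6) + (⅓)*10) = (-12 + (-3 + 18))*(-24 + 10/3) = (-12 + 15)*(-62/3) = 3*(-62/3) = -62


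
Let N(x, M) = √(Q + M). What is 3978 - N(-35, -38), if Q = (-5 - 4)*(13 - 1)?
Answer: 3978 - I*√146 ≈ 3978.0 - 12.083*I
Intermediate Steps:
Q = -108 (Q = -9*12 = -108)
N(x, M) = √(-108 + M)
3978 - N(-35, -38) = 3978 - √(-108 - 38) = 3978 - √(-146) = 3978 - I*√146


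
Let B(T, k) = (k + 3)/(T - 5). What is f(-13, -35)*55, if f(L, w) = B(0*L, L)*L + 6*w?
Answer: -12980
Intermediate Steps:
B(T, k) = (3 + k)/(-5 + T)
f(L, w) = 6*w + L*(-3/5 - L/5) (f(L, w) = ((3 + L)/(-5 + 0*L))*L + 6*w = ((3 + L)/(-5 + 0))*L + 6*w = ((3 + L)/(-5))*L + 6*w = (-(3 + L)/5)*L + 6*w = (-3/5 - L/5)*L + 6*w = L*(-3/5 - L/5) + 6*w = 6*w + L*(-3/5 - L/5))
f(-13, -35)*55 = (6*(-35) - 1/5*(-13)*(3 - 13))*55 = (-210 - 1/5*(-13)*(-10))*55 = (-210 - 26)*55 = -236*55 = -12980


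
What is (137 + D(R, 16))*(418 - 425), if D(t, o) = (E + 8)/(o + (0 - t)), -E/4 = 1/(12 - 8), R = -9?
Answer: -24024/25 ≈ -960.96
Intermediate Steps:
E = -1 (E = -4/(12 - 8) = -4/4 = -4*¼ = -1)
D(t, o) = 7/(o - t) (D(t, o) = (-1 + 8)/(o + (0 - t)) = 7/(o - t))
(137 + D(R, 16))*(418 - 425) = (137 + 7/(16 - 1*(-9)))*(418 - 425) = (137 + 7/(16 + 9))*(-7) = (137 + 7/25)*(-7) = (3432/25)*(-7) = -24024/25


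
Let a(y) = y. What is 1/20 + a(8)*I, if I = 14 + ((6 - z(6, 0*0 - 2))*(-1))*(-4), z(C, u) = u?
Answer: 7361/20 ≈ 368.05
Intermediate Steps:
I = 46 (I = 14 + ((6 - (0*0 - 2))*(-1))*(-4) = 14 + ((6 - (0 - 2))*(-1))*(-4) = 14 + ((6 - 1*(-2))*(-1))*(-4) = 14 + ((6 + 2)*(-1))*(-4) = 14 + (8*(-1))*(-4) = 14 - 8*(-4) = 14 + 32 = 46)
1/20 + a(8)*I = 1/20 + 8*46 = 1/20 + 368 = 7361/20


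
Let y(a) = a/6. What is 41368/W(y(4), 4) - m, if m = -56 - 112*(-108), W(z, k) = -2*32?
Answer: -101491/8 ≈ -12686.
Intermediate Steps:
y(a) = a/6 (y(a) = a*(1/6) = a/6)
W(z, k) = -64
m = 12040 (m = -56 + 12096 = 12040)
41368/W(y(4), 4) - m = 41368/(-64) - 1*12040 = 41368*(-1/64) - 12040 = -5171/8 - 12040 = -101491/8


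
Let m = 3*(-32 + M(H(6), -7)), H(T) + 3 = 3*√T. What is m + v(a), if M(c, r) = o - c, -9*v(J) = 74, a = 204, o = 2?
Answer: -803/9 - 9*√6 ≈ -111.27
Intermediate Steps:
H(T) = -3 + 3*√T
v(J) = -74/9 (v(J) = -⅑*74 = -74/9)
M(c, r) = 2 - c
m = -81 - 9*√6 (m = 3*(-32 + (2 - (-3 + 3*√6))) = 3*(-32 + (2 + (3 - 3*√6))) = 3*(-32 + (5 - 3*√6)) = 3*(-27 - 3*√6) = -81 - 9*√6 ≈ -103.05)
m + v(a) = (-81 - 9*√6) - 74/9 = -803/9 - 9*√6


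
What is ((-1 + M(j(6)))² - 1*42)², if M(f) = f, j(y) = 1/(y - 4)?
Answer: 27889/16 ≈ 1743.1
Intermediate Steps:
j(y) = 1/(-4 + y)
((-1 + M(j(6)))² - 1*42)² = ((-1 + 1/(-4 + 6))² - 1*42)² = ((-1 + 1/2)² - 42)² = ((-1 + ½)² - 42)² = ((-½)² - 42)² = (¼ - 42)² = (-167/4)² = 27889/16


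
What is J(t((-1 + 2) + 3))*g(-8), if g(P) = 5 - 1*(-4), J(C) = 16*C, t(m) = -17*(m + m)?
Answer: -19584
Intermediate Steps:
t(m) = -34*m
g(P) = 9 (g(P) = 5 + 4 = 9)
J(t((-1 + 2) + 3))*g(-8) = (16*(-34*((-1 + 2) + 3)))*9 = (16*(-34*(1 + 3)))*9 = (16*(-34*4))*9 = (16*(-136))*9 = -2176*9 = -19584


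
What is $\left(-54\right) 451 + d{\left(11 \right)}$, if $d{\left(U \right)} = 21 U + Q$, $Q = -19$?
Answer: $-24142$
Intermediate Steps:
$d{\left(U \right)} = -19 + 21 U$ ($d{\left(U \right)} = 21 U - 19 = -19 + 21 U$)
$\left(-54\right) 451 + d{\left(11 \right)} = \left(-54\right) 451 + \left(-19 + 21 \cdot 11\right) = -24354 + \left(-19 + 231\right) = -24354 + 212 = -24142$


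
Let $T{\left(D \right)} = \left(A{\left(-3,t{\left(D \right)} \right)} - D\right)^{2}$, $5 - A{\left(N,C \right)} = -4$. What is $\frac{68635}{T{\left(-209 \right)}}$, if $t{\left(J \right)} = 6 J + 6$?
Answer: $\frac{68635}{47524} \approx 1.4442$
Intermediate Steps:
$t{\left(J \right)} = 6 + 6 J$
$A{\left(N,C \right)} = 9$ ($A{\left(N,C \right)} = 5 - -4 = 5 + 4 = 9$)
$T{\left(D \right)} = \left(9 - D\right)^{2}$
$\frac{68635}{T{\left(-209 \right)}} = \frac{68635}{\left(-9 - 209\right)^{2}} = \frac{68635}{\left(-218\right)^{2}} = \frac{68635}{47524}$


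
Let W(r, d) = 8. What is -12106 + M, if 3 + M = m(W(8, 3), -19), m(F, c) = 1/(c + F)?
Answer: -133200/11 ≈ -12109.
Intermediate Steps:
m(F, c) = 1/(F + c)
M = -34/11 (M = -3 + 1/(8 - 19) = -3 + 1/(-11) = -3 - 1/11 = -34/11 ≈ -3.0909)
-12106 + M = -12106 - 34/11 = -133200/11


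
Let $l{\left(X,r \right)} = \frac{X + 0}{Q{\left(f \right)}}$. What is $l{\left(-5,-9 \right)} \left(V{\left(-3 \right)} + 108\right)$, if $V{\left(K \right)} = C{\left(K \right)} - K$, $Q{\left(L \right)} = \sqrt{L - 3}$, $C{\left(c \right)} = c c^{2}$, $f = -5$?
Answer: $105 i \sqrt{2} \approx 148.49 i$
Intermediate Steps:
$C{\left(c \right)} = c^{3}$
$Q{\left(L \right)} = \sqrt{-3 + L}$
$l{\left(X,r \right)} = - \frac{i X \sqrt{2}}{4}$ ($l{\left(X,r \right)} = \frac{X + 0}{\sqrt{-3 - 5}} = \frac{X}{\sqrt{-8}} = \frac{X}{2 i \sqrt{2}} = X \left(- \frac{i \sqrt{2}}{4}\right) = - \frac{i X \sqrt{2}}{4}$)
$V{\left(K \right)} = K^{3} - K$
$l{\left(-5,-9 \right)} \left(V{\left(-3 \right)} + 108\right) = \left(- \frac{1}{4}\right) i \left(-5\right) \sqrt{2} \left(\left(\left(-3\right)^{3} - -3\right) + 108\right) = \frac{5 i \sqrt{2}}{4} \left(\left(-27 + 3\right) + 108\right) = \frac{5 i \sqrt{2}}{4} \left(-24 + 108\right) = \frac{5 i \sqrt{2}}{4} \cdot 84 = 105 i \sqrt{2}$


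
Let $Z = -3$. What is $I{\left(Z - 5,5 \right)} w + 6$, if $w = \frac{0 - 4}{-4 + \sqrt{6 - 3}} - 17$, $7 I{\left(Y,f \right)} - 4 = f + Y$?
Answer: $\frac{341}{91} + \frac{4 \sqrt{3}}{91} \approx 3.8234$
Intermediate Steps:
$I{\left(Y,f \right)} = \frac{4}{7} + \frac{Y}{7} + \frac{f}{7}$ ($I{\left(Y,f \right)} = \frac{4}{7} + \frac{f + Y}{7} = \frac{4}{7} + \frac{Y + f}{7} = \frac{4}{7} + \left(\frac{Y}{7} + \frac{f}{7}\right) = \frac{4}{7} + \frac{Y}{7} + \frac{f}{7}$)
$w = -17 - \frac{4}{-4 + \sqrt{3}}$ ($w = - \frac{4}{-4 + \sqrt{3}} - 17 = -17 - \frac{4}{-4 + \sqrt{3}} \approx -15.236$)
$I{\left(Z - 5,5 \right)} w + 6 = \left(\frac{4}{7} + \frac{-3 - 5}{7} + \frac{1}{7} \cdot 5\right) \left(- \frac{205}{13} + \frac{4 \sqrt{3}}{13}\right) + 6 = \left(\frac{4}{7} + \frac{1}{7} \left(-8\right) + \frac{5}{7}\right) \left(- \frac{205}{13} + \frac{4 \sqrt{3}}{13}\right) + 6 = \left(\frac{4}{7} - \frac{8}{7} + \frac{5}{7}\right) \left(- \frac{205}{13} + \frac{4 \sqrt{3}}{13}\right) + 6 = \frac{- \frac{205}{13} + \frac{4 \sqrt{3}}{13}}{7} + 6 = \left(- \frac{205}{91} + \frac{4 \sqrt{3}}{91}\right) + 6 = \frac{341}{91} + \frac{4 \sqrt{3}}{91}$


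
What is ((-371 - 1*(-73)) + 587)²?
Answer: 83521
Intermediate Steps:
((-371 - 1*(-73)) + 587)² = ((-371 + 73) + 587)² = (-298 + 587)² = 289² = 83521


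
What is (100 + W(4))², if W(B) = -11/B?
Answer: 151321/16 ≈ 9457.6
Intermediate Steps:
(100 + W(4))² = (100 - 11/4)² = (389/4)² = 151321/16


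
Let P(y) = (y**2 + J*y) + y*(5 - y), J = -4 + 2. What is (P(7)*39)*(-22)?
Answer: -18018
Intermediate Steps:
J = -2
P(y) = y**2 - 2*y + y*(5 - y) (P(y) = (y**2 - 2*y) + y*(5 - y) = y**2 - 2*y + y*(5 - y))
(P(7)*39)*(-22) = ((3*7)*39)*(-22) = (21*39)*(-22) = 819*(-22) = -18018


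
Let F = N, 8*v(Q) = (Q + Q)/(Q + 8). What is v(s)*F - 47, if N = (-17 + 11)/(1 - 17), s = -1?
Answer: -10531/224 ≈ -47.013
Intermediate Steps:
v(Q) = Q/(4*(8 + Q)) (v(Q) = ((Q + Q)/(Q + 8))/8 = ((2*Q)/(8 + Q))/8 = (2*Q/(8 + Q))/8 = Q/(4*(8 + Q)))
N = 3/8 (N = -6/(-16) = -6*(-1/16) = 3/8 ≈ 0.37500)
F = 3/8 ≈ 0.37500
v(s)*F - 47 = ((¼)*(-1)/(8 - 1))*(3/8) - 47 = ((¼)*(-1)/7)*(3/8) - 47 = ((¼)*(-1)*(⅐))*(3/8) - 47 = -1/28*3/8 - 47 = -3/224 - 47 = -10531/224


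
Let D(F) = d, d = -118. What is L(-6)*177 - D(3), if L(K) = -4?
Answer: -590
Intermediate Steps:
D(F) = -118
L(-6)*177 - D(3) = -4*177 - 1*(-118) = -708 + 118 = -590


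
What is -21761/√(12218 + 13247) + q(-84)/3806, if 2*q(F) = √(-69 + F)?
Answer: -47*√25465/55 + 3*I*√17/7612 ≈ -136.37 + 0.001625*I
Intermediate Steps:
q(F) = √(-69 + F)/2
-21761/√(12218 + 13247) + q(-84)/3806 = -21761/√(12218 + 13247) + (√(-69 - 84)/2)/3806 = -21761*√25465/25465 + (√(-153)/2)*(1/3806) = -47*√25465/55 + ((3*I*√17)/2)*(1/3806) = -47*√25465/55 + (3*I*√17/2)*(1/3806) = -47*√25465/55 + 3*I*√17/7612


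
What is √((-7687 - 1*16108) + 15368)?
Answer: 53*I*√3 ≈ 91.799*I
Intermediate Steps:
√((-7687 - 1*16108) + 15368) = √((-7687 - 16108) + 15368) = √(-23795 + 15368) = √(-8427) = 53*I*√3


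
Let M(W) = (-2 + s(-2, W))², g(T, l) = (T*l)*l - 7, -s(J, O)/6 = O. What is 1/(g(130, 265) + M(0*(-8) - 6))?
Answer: 1/9130399 ≈ 1.0952e-7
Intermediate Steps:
s(J, O) = -6*O
g(T, l) = -7 + T*l² (g(T, l) = T*l² - 7 = -7 + T*l²)
M(W) = (-2 - 6*W)²
1/(g(130, 265) + M(0*(-8) - 6)) = 1/((-7 + 130*265²) + 4*(1 + 3*(0*(-8) - 6))²) = 1/((-7 + 130*70225) + 4*(1 + 3*(0 - 6))²) = 1/((-7 + 9129250) + 4*(1 + 3*(-6))²) = 1/(9129243 + 4*(1 - 18)²) = 1/(9129243 + 4*(-17)²) = 1/(9129243 + 4*289) = 1/(9129243 + 1156) = 1/9130399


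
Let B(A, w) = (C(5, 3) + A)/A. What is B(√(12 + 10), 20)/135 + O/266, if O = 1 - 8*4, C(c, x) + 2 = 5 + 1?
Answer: -3919/35910 + 2*√22/1485 ≈ -0.10282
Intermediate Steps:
C(c, x) = 4 (C(c, x) = -2 + (5 + 1) = -2 + 6 = 4)
B(A, w) = (4 + A)/A
O = -31 (O = 1 - 32 = -31)
B(√(12 + 10), 20)/135 + O/266 = ((4 + √(12 + 10))/(√(12 + 10)))/135 - 31/266 = ((4 + √22)/(√22))*(1/135) - 31*1/266 = ((√22/22)*(4 + √22))*(1/135) - 31/266 = (√22*(4 + √22)/22)*(1/135) - 31/266 = √22*(4 + √22)/2970 - 31/266 = -31/266 + √22*(4 + √22)/2970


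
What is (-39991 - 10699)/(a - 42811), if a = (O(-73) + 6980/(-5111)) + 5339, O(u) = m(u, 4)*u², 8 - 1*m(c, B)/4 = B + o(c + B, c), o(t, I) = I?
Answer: -25907659/819732148 ≈ -0.031605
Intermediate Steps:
m(c, B) = 32 - 4*B - 4*c (m(c, B) = 32 - 4*(B + c) = 32 + (-4*B - 4*c) = 32 - 4*B - 4*c)
O(u) = u²*(16 - 4*u) (O(u) = (32 - 4*4 - 4*u)*u² = (32 - 16 - 4*u)*u² = (16 - 4*u)*u² = u²*(16 - 4*u))
a = 8416128501/5111 (a = (4*(-73)²*(4 - 1*(-73)) + 6980/(-5111)) + 5339 = (4*5329*(4 + 73) + 6980*(-1/5111)) + 5339 = (4*5329*77 - 6980/5111) + 5339 = (1641332 - 6980/5111) + 5339 = 8388840872/5111 + 5339 = 8416128501/5111 ≈ 1.6467e+6)
(-39991 - 10699)/(a - 42811) = (-39991 - 10699)/(8416128501/5111 - 42811) = -50690/8197321480/5111 = -50690*5111/8197321480 = -25907659/819732148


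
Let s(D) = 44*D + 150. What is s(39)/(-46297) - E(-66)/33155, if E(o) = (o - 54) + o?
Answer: -53255988/1534977035 ≈ -0.034695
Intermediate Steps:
E(o) = -54 + 2*o (E(o) = (-54 + o) + o = -54 + 2*o)
s(D) = 150 + 44*D
s(39)/(-46297) - E(-66)/33155 = (150 + 44*39)/(-46297) - (-54 + 2*(-66))/33155 = (150 + 1716)*(-1/46297) - (-54 - 132)*(1/33155) = 1866*(-1/46297) - 1*(-186)*(1/33155) = -1866/46297 + 186*(1/33155) = -1866/46297 + 186/33155 = -53255988/1534977035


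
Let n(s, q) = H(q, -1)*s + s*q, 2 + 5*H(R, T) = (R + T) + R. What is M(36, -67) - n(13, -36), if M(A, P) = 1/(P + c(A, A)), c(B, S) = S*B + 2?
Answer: 816154/1231 ≈ 663.00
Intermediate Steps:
c(B, S) = 2 + B*S (c(B, S) = B*S + 2 = 2 + B*S)
H(R, T) = -2/5 + T/5 + 2*R/5 (H(R, T) = -2/5 + ((R + T) + R)/5 = -2/5 + (T + 2*R)/5 = -2/5 + (T/5 + 2*R/5) = -2/5 + T/5 + 2*R/5)
M(A, P) = 1/(2 + P + A**2) (M(A, P) = 1/(P + (2 + A*A)) = 1/(P + (2 + A**2)) = 1/(2 + P + A**2))
n(s, q) = q*s + s*(-3/5 + 2*q/5) (n(s, q) = (-2/5 + (1/5)*(-1) + 2*q/5)*s + s*q = (-2/5 - 1/5 + 2*q/5)*s + q*s = (-3/5 + 2*q/5)*s + q*s = s*(-3/5 + 2*q/5) + q*s = q*s + s*(-3/5 + 2*q/5))
M(36, -67) - n(13, -36) = 1/(2 - 67 + 36**2) - 13*(-3 + 7*(-36))/5 = 1/(2 - 67 + 1296) - 13*(-3 - 252)/5 = 1/1231 - 13*(-255)/5 = 1/1231 - 1*(-663) = 1/1231 + 663 = 816154/1231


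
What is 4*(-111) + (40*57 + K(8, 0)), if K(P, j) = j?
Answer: 1836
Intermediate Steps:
4*(-111) + (40*57 + K(8, 0)) = 4*(-111) + (40*57 + 0) = -444 + (2280 + 0) = -444 + 2280 = 1836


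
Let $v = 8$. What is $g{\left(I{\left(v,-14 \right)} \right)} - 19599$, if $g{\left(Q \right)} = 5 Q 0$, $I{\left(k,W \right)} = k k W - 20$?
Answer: $-19599$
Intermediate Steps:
$I{\left(k,W \right)} = -20 + W k^{2}$ ($I{\left(k,W \right)} = k^{2} W - 20 = W k^{2} - 20 = -20 + W k^{2}$)
$g{\left(Q \right)} = 0$
$g{\left(I{\left(v,-14 \right)} \right)} - 19599 = 0 - 19599 = -19599$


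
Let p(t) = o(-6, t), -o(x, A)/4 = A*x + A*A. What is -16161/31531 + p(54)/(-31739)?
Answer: -186020571/1000762409 ≈ -0.18588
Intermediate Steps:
o(x, A) = -4*A² - 4*A*x (o(x, A) = -4*(A*x + A*A) = -4*(A*x + A²) = -4*(A² + A*x) = -4*A² - 4*A*x)
p(t) = -4*t*(-6 + t) (p(t) = -4*t*(t - 6) = -4*t*(-6 + t))
-16161/31531 + p(54)/(-31739) = -16161/31531 + (4*54*(6 - 1*54))/(-31739) = -16161*1/31531 + (4*54*(6 - 54))*(-1/31739) = -16161/31531 + (4*54*(-48))*(-1/31739) = -16161/31531 - 10368*(-1/31739) = -16161/31531 + 10368/31739 = -186020571/1000762409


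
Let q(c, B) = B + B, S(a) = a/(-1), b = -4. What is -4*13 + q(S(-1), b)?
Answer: -60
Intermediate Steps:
S(a) = -a (S(a) = a*(-1) = -a)
q(c, B) = 2*B
-4*13 + q(S(-1), b) = -4*13 + 2*(-4) = -52 - 8 = -60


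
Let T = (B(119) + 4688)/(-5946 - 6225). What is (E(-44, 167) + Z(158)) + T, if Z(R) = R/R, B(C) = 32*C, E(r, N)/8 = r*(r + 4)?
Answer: 57123785/4057 ≈ 14080.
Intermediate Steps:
E(r, N) = 8*r*(4 + r) (E(r, N) = 8*(r*(r + 4)) = 8*(r*(4 + r)) = 8*r*(4 + r))
Z(R) = 1
T = -2832/4057 (T = (32*119 + 4688)/(-5946 - 6225) = (3808 + 4688)/(-12171) = 8496*(-1/12171) = -2832/4057 ≈ -0.69805)
(E(-44, 167) + Z(158)) + T = (8*(-44)*(4 - 44) + 1) - 2832/4057 = (8*(-44)*(-40) + 1) - 2832/4057 = (14080 + 1) - 2832/4057 = 14081 - 2832/4057 = 57123785/4057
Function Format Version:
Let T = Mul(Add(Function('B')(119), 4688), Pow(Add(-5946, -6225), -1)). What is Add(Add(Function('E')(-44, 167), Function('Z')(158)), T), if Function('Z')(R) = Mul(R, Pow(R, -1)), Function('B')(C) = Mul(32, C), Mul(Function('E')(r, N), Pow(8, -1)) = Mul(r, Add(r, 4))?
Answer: Rational(57123785, 4057) ≈ 14080.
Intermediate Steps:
Function('E')(r, N) = Mul(8, r, Add(4, r)) (Function('E')(r, N) = Mul(8, Mul(r, Add(r, 4))) = Mul(8, Mul(r, Add(4, r))) = Mul(8, r, Add(4, r)))
Function('Z')(R) = 1
T = Rational(-2832, 4057) (T = Mul(Add(Mul(32, 119), 4688), Pow(Add(-5946, -6225), -1)) = Mul(Add(3808, 4688), Pow(-12171, -1)) = Mul(8496, Rational(-1, 12171)) = Rational(-2832, 4057) ≈ -0.69805)
Add(Add(Function('E')(-44, 167), Function('Z')(158)), T) = Add(Add(Mul(8, -44, Add(4, -44)), 1), Rational(-2832, 4057)) = Add(Add(Mul(8, -44, -40), 1), Rational(-2832, 4057)) = Add(Add(14080, 1), Rational(-2832, 4057)) = Add(14081, Rational(-2832, 4057)) = Rational(57123785, 4057)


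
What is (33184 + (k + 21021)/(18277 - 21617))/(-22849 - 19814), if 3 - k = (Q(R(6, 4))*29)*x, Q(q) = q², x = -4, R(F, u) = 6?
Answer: -5540468/7124721 ≈ -0.77764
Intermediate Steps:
k = 4179 (k = 3 - 6²*29*(-4) = 3 - 36*29*(-4) = 3 - 1044*(-4) = 3 - 1*(-4176) = 3 + 4176 = 4179)
(33184 + (k + 21021)/(18277 - 21617))/(-22849 - 19814) = (33184 + (4179 + 21021)/(18277 - 21617))/(-22849 - 19814) = (33184 + 25200/(-3340))/(-42663) = (33184 + 25200*(-1/3340))*(-1/42663) = (33184 - 1260/167)*(-1/42663) = (5540468/167)*(-1/42663) = -5540468/7124721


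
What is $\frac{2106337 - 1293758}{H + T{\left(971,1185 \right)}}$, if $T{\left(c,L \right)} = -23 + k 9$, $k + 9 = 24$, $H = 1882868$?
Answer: $\frac{812579}{1882980} \approx 0.43154$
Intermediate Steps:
$k = 15$ ($k = -9 + 24 = 15$)
$T{\left(c,L \right)} = 112$ ($T{\left(c,L \right)} = -23 + 15 \cdot 9 = -23 + 135 = 112$)
$\frac{2106337 - 1293758}{H + T{\left(971,1185 \right)}} = \frac{2106337 - 1293758}{1882868 + 112} = \frac{812579}{1882980}$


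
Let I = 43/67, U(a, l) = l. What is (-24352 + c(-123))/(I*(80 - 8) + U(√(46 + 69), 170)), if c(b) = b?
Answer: -1639825/14486 ≈ -113.20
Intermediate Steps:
I = 43/67 (I = 43*(1/67) = 43/67 ≈ 0.64179)
(-24352 + c(-123))/(I*(80 - 8) + U(√(46 + 69), 170)) = (-24352 - 123)/(43*(80 - 8)/67 + 170) = -24475/((43/67)*72 + 170) = -24475/(3096/67 + 170) = -24475/14486/67 = -24475*67/14486 = -1639825/14486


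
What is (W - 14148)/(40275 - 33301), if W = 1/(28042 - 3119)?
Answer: -352610603/173813002 ≈ -2.0287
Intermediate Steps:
W = 1/24923 ≈ 4.0124e-5
(W - 14148)/(40275 - 33301) = (1/24923 - 14148)/(40275 - 33301) = -352610603/24923/6974 = -352610603/24923*1/6974 = -352610603/173813002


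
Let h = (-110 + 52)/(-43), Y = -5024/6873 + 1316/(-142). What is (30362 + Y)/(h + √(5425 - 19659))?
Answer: 636884210444/221460399405 - 13693010524546*I*√14234/6422351582745 ≈ 2.8758 - 254.37*I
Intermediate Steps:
Y = -4879138/487983 (Y = -5024*1/6873 + 1316*(-1/142) = -5024/6873 - 658/71 = -4879138/487983 ≈ -9.9986)
h = 58/43 (h = -1/43*(-58) = 58/43 ≈ 1.3488)
(30362 + Y)/(h + √(5425 - 19659)) = (30362 - 4879138/487983)/(58/43 + √(5425 - 19659)) = 14811260708/(487983*(58/43 + √(-14234))) = 14811260708/(487983*(58/43 + I*√14234))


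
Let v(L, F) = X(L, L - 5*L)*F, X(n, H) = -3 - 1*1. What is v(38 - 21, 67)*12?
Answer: -3216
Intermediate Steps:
X(n, H) = -4 (X(n, H) = -3 - 1 = -4)
v(L, F) = -4*F
v(38 - 21, 67)*12 = -4*67*12 = -268*12 = -3216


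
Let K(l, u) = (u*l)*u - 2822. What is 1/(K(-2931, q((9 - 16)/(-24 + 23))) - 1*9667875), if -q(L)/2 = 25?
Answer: -1/16998197 ≈ -5.8830e-8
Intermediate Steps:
q(L) = -50 (q(L) = -2*25 = -50)
K(l, u) = -2822 + l*u**2 (K(l, u) = (l*u)*u - 2822 = l*u**2 - 2822 = -2822 + l*u**2)
1/(K(-2931, q((9 - 16)/(-24 + 23))) - 1*9667875) = 1/((-2822 - 2931*(-50)**2) - 1*9667875) = 1/((-2822 - 2931*2500) - 9667875) = 1/((-2822 - 7327500) - 9667875) = 1/(-7330322 - 9667875) = 1/(-16998197) = -1/16998197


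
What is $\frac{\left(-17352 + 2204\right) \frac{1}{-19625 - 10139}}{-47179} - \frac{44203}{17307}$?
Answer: $- \frac{2216846260318}{867968151039} \approx -2.5541$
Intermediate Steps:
$\frac{\left(-17352 + 2204\right) \frac{1}{-19625 - 10139}}{-47179} - \frac{44203}{17307} = - \frac{15148}{-29764} \left(- \frac{1}{47179}\right) - \frac{44203}{17307} = \left(-15148\right) \left(- \frac{1}{29764}\right) \left(- \frac{1}{47179}\right) - \frac{44203}{17307} = \frac{541}{1063} \left(- \frac{1}{47179}\right) - \frac{44203}{17307} = - \frac{541}{50151277} - \frac{44203}{17307} = - \frac{2216846260318}{867968151039}$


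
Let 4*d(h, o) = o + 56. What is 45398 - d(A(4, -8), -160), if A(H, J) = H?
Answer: 45424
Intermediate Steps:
d(h, o) = 14 + o/4 (d(h, o) = (o + 56)/4 = (56 + o)/4 = 14 + o/4)
45398 - d(A(4, -8), -160) = 45398 - (14 + (¼)*(-160)) = 45398 - (14 - 40) = 45398 - 1*(-26) = 45398 + 26 = 45424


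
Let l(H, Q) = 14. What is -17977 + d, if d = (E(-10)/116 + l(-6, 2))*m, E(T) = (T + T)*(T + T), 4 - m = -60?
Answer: -488949/29 ≈ -16860.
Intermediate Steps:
m = 64 (m = 4 - 1*(-60) = 4 + 60 = 64)
E(T) = 4*T² (E(T) = (2*T)*(2*T) = 4*T²)
d = 32384/29 (d = ((4*(-10)²)/116 + 14)*64 = ((4*100)*(1/116) + 14)*64 = (400*(1/116) + 14)*64 = (100/29 + 14)*64 = (506/29)*64 = 32384/29 ≈ 1116.7)
-17977 + d = -17977 + 32384/29 = -488949/29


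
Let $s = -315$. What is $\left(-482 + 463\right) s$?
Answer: $5985$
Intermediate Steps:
$\left(-482 + 463\right) s = \left(-482 + 463\right) \left(-315\right) = \left(-19\right) \left(-315\right) = 5985$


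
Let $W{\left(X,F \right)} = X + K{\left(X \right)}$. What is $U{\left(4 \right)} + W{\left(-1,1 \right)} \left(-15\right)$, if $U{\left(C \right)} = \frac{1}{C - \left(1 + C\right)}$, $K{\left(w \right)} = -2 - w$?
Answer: $29$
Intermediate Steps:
$W{\left(X,F \right)} = -2$ ($W{\left(X,F \right)} = X - \left(2 + X\right) = -2$)
$U{\left(C \right)} = -1$ ($U{\left(C \right)} = \frac{1}{-1} = -1$)
$U{\left(4 \right)} + W{\left(-1,1 \right)} \left(-15\right) = -1 - -30 = -1 + 30 = 29$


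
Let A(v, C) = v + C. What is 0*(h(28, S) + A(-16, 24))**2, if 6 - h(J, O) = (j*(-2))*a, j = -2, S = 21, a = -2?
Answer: 0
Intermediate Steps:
A(v, C) = C + v
h(J, O) = 14 (h(J, O) = 6 - (-2*(-2))*(-2) = 6 - 4*(-2) = 6 - 1*(-8) = 6 + 8 = 14)
0*(h(28, S) + A(-16, 24))**2 = 0*(14 + (24 - 16))**2 = 0*(14 + 8)**2 = 0*22**2 = 0*484 = 0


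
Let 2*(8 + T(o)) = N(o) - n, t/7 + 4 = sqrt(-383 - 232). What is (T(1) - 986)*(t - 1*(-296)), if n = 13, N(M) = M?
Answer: -268000 - 7000*I*sqrt(615) ≈ -2.68e+5 - 1.7359e+5*I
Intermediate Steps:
t = -28 + 7*I*sqrt(615) (t = -28 + 7*sqrt(-383 - 232) = -28 + 7*sqrt(-615) = -28 + 7*(I*sqrt(615)) = -28 + 7*I*sqrt(615) ≈ -28.0 + 173.59*I)
T(o) = -29/2 + o/2 (T(o) = -8 + (o - 1*13)/2 = -8 + (o - 13)/2 = -8 + (-13 + o)/2 = -8 + (-13/2 + o/2) = -29/2 + o/2)
(T(1) - 986)*(t - 1*(-296)) = ((-29/2 + (1/2)*1) - 986)*((-28 + 7*I*sqrt(615)) - 1*(-296)) = ((-29/2 + 1/2) - 986)*((-28 + 7*I*sqrt(615)) + 296) = (-14 - 986)*(268 + 7*I*sqrt(615)) = -1000*(268 + 7*I*sqrt(615)) = -268000 - 7000*I*sqrt(615)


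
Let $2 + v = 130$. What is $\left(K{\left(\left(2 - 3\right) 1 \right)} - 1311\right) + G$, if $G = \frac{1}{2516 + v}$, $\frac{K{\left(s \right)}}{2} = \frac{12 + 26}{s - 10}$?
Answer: $- \frac{38330057}{29084} \approx -1317.9$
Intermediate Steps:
$v = 128$ ($v = -2 + 130 = 128$)
$K{\left(s \right)} = \frac{76}{-10 + s}$ ($K{\left(s \right)} = 2 \frac{12 + 26}{s - 10} = 2 \frac{38}{-10 + s} = \frac{76}{-10 + s}$)
$G = \frac{1}{2644}$ ($G = \frac{1}{2516 + 128} = \frac{1}{2644} \approx 0.00037821$)
$\left(K{\left(\left(2 - 3\right) 1 \right)} - 1311\right) + G = \left(\frac{76}{-10 + \left(2 - 3\right) 1} - 1311\right) + \frac{1}{2644} = \left(\frac{76}{-10 - 1} - 1311\right) + \frac{1}{2644} = \left(\frac{76}{-11} - 1311\right) + \frac{1}{2644} = \left(76 \left(- \frac{1}{11}\right) - 1311\right) + \frac{1}{2644} = \left(- \frac{76}{11} - 1311\right) + \frac{1}{2644} = - \frac{14497}{11} + \frac{1}{2644} = - \frac{38330057}{29084}$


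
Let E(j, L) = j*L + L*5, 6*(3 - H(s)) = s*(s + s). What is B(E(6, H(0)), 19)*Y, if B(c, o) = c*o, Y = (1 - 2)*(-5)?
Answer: 3135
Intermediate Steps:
Y = 5 (Y = -1*(-5) = 5)
H(s) = 3 - s²/3 (H(s) = 3 - s*(s + s)/6 = 3 - s*2*s/6 = 3 - s²/3)
E(j, L) = 5*L + L*j (E(j, L) = L*j + 5*L = 5*L + L*j)
B(E(6, H(0)), 19)*Y = (((3 - ⅓*0²)*(5 + 6))*19)*5 = (((3 - ⅓*0)*11)*19)*5 = (((3 + 0)*11)*19)*5 = ((3*11)*19)*5 = (33*19)*5 = 627*5 = 3135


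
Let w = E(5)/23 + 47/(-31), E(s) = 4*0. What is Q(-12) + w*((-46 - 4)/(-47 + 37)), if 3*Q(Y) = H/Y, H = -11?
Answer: -8119/1116 ≈ -7.2751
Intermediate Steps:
E(s) = 0
w = -47/31 (w = 0/23 + 47/(-31) = 0*(1/23) + 47*(-1/31) = 0 - 47/31 = -47/31 ≈ -1.5161)
Q(Y) = -11/(3*Y) (Q(Y) = (-11/Y)/3 = -11/(3*Y))
Q(-12) + w*((-46 - 4)/(-47 + 37)) = -11/3/(-12) - 47*(-46 - 4)/(31*(-47 + 37)) = -11/3*(-1/12) - (-2350)/(31*(-10)) = 11/36 - (-2350)*(-1)/(31*10) = 11/36 - 47/31*5 = 11/36 - 235/31 = -8119/1116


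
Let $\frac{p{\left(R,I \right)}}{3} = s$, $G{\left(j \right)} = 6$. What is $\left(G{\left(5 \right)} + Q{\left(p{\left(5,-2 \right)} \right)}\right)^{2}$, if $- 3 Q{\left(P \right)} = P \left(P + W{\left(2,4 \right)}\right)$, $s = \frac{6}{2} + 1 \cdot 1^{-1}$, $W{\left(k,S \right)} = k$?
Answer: $2500$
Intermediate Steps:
$s = 4$ ($s = 6 \cdot \frac{1}{2} + 1 \cdot 1 = 3 + 1 = 4$)
$p{\left(R,I \right)} = 12$ ($p{\left(R,I \right)} = 3 \cdot 4 = 12$)
$Q{\left(P \right)} = - \frac{P \left(2 + P\right)}{3}$ ($Q{\left(P \right)} = - \frac{P \left(P + 2\right)}{3} = - \frac{P \left(2 + P\right)}{3}$)
$\left(G{\left(5 \right)} + Q{\left(p{\left(5,-2 \right)} \right)}\right)^{2} = \left(6 - 4 \left(2 + 12\right)\right)^{2} = \left(6 - 4 \cdot 14\right)^{2} = \left(6 - 56\right)^{2} = \left(-50\right)^{2} = 2500$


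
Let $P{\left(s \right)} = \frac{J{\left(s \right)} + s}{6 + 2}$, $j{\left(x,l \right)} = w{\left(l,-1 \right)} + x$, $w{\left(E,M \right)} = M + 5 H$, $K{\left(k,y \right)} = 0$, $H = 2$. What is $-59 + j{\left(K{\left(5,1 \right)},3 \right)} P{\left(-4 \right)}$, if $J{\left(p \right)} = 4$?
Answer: $-59$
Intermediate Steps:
$w{\left(E,M \right)} = 10 + M$ ($w{\left(E,M \right)} = M + 5 \cdot 2 = M + 10 = 10 + M$)
$j{\left(x,l \right)} = 9 + x$ ($j{\left(x,l \right)} = \left(10 - 1\right) + x = 9 + x$)
$P{\left(s \right)} = \frac{1}{2} + \frac{s}{8}$ ($P{\left(s \right)} = \frac{4 + s}{6 + 2} = \frac{4 + s}{8} = \left(4 + s\right) \frac{1}{8} = \frac{1}{2} + \frac{s}{8}$)
$-59 + j{\left(K{\left(5,1 \right)},3 \right)} P{\left(-4 \right)} = -59 + \left(9 + 0\right) \left(\frac{1}{2} + \frac{1}{8} \left(-4\right)\right) = -59 + 9 \left(\frac{1}{2} - \frac{1}{2}\right) = -59 + 9 \cdot 0 = -59 + 0 = -59$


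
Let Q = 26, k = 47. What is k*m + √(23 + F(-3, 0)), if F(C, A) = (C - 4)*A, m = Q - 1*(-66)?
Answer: 4324 + √23 ≈ 4328.8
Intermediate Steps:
m = 92 (m = 26 - 1*(-66) = 26 + 66 = 92)
F(C, A) = A*(-4 + C) (F(C, A) = (-4 + C)*A = A*(-4 + C))
k*m + √(23 + F(-3, 0)) = 47*92 + √(23 + 0*(-4 - 3)) = 4324 + √(23 + 0*(-7)) = 4324 + √(23 + 0) = 4324 + √23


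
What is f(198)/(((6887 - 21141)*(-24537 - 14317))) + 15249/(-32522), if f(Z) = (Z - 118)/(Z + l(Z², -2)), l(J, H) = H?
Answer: -642575357779/1370439754642 ≈ -0.46888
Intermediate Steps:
f(Z) = (-118 + Z)/(-2 + Z) (f(Z) = (Z - 118)/(Z - 2) = (-118 + Z)/(-2 + Z))
f(198)/(((6887 - 21141)*(-24537 - 14317))) + 15249/(-32522) = ((-118 + 198)/(-2 + 198))/(((6887 - 21141)*(-24537 - 14317))) + 15249/(-32522) = (80/196)/((-14254*(-38854))) + 15249*(-1/32522) = ((1/196)*80)/553824916 - 663/1414 = (20/49)*(1/553824916) - 663/1414 = 5/6784355221 - 663/1414 = -642575357779/1370439754642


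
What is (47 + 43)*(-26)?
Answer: -2340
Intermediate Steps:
(47 + 43)*(-26) = 90*(-26) = -2340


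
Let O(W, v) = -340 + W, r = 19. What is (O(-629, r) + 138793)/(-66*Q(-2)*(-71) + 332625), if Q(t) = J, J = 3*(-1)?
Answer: 137824/318567 ≈ 0.43264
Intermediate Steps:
J = -3
Q(t) = -3
(O(-629, r) + 138793)/(-66*Q(-2)*(-71) + 332625) = ((-340 - 629) + 138793)/(-66*(-3)*(-71) + 332625) = (-969 + 138793)/(198*(-71) + 332625) = 137824/(-14058 + 332625) = 137824/318567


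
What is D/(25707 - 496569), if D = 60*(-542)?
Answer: 5420/78477 ≈ 0.069065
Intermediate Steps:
D = -32520
D/(25707 - 496569) = -32520/(25707 - 496569) = -32520/(-470862) = -32520*(-1/470862) = 5420/78477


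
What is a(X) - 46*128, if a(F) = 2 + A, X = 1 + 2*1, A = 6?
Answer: -5880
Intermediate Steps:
X = 3 (X = 1 + 2 = 3)
a(F) = 8 (a(F) = 2 + 6 = 8)
a(X) - 46*128 = 8 - 46*128 = 8 - 5888 = -5880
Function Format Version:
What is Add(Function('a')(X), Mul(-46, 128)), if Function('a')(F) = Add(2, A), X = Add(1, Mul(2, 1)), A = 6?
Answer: -5880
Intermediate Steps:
X = 3 (X = Add(1, 2) = 3)
Function('a')(F) = 8 (Function('a')(F) = Add(2, 6) = 8)
Add(Function('a')(X), Mul(-46, 128)) = Add(8, Mul(-46, 128)) = Add(8, -5888) = -5880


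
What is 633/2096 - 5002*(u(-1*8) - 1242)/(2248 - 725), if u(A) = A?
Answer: 13106204059/3192208 ≈ 4105.7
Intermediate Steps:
633/2096 - 5002*(u(-1*8) - 1242)/(2248 - 725) = 633/2096 - 5002*(-1*8 - 1242)/(2248 - 725) = 633*(1/2096) - 5002/(1523/(-8 - 1242)) = 633/2096 - 5002/(1523/(-1250)) = 633/2096 - 5002/(1523*(-1/1250)) = 633/2096 - 5002/(-1523/1250) = 633/2096 - 5002*(-1250/1523) = 633/2096 + 6252500/1523 = 13106204059/3192208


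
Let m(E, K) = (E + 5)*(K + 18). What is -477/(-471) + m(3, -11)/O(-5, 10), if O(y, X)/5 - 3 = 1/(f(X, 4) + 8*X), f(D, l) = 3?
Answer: 464243/98125 ≈ 4.7311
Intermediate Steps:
m(E, K) = (5 + E)*(18 + K)
O(y, X) = 15 + 5/(3 + 8*X)
-477/(-471) + m(3, -11)/O(-5, 10) = -477/(-471) + (90 + 5*(-11) + 18*3 + 3*(-11))/((10*(5 + 12*10)/(3 + 8*10))) = -477*(-1/471) + (90 - 55 + 54 - 33)/((10*(5 + 120)/(3 + 80))) = 159/157 + 56/((10*125/83)) = 159/157 + 56/((10*(1/83)*125)) = 159/157 + 56/(1250/83) = 159/157 + 56*(83/1250) = 159/157 + 2324/625 = 464243/98125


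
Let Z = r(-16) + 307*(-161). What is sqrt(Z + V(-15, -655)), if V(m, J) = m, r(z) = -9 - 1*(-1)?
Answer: 5*I*sqrt(1978) ≈ 222.37*I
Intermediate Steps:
r(z) = -8 (r(z) = -9 + 1 = -8)
Z = -49435 (Z = -8 + 307*(-161) = -8 - 49427 = -49435)
sqrt(Z + V(-15, -655)) = sqrt(-49435 - 15) = sqrt(-49450) = 5*I*sqrt(1978)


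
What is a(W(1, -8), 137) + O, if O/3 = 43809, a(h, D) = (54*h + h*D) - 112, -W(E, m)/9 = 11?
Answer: 112406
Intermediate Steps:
W(E, m) = -99 (W(E, m) = -9*11 = -99)
a(h, D) = -112 + 54*h + D*h (a(h, D) = (54*h + D*h) - 112 = -112 + 54*h + D*h)
O = 131427 (O = 3*43809 = 131427)
a(W(1, -8), 137) + O = (-112 + 54*(-99) + 137*(-99)) + 131427 = (-112 - 5346 - 13563) + 131427 = -19021 + 131427 = 112406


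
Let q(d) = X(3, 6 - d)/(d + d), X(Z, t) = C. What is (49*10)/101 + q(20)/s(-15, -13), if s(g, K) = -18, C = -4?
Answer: 88301/18180 ≈ 4.8570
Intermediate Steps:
X(Z, t) = -4
q(d) = -2/d (q(d) = -4/(d + d) = -4/(2*d) = (1/(2*d))*(-4) = -2/d)
(49*10)/101 + q(20)/s(-15, -13) = (49*10)/101 - 2/20/(-18) = 490*(1/101) - 2*1/20*(-1/18) = 490/101 - ⅒*(-1/18) = 490/101 + 1/180 = 88301/18180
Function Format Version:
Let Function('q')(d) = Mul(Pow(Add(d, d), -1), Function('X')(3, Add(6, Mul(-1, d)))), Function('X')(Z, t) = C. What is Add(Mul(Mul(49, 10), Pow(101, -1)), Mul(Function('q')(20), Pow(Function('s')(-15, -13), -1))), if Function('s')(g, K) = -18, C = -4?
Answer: Rational(88301, 18180) ≈ 4.8570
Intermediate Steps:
Function('X')(Z, t) = -4
Function('q')(d) = Mul(-2, Pow(d, -1)) (Function('q')(d) = Mul(Pow(Add(d, d), -1), -4) = Mul(Pow(Mul(2, d), -1), -4) = Mul(Mul(Rational(1, 2), Pow(d, -1)), -4) = Mul(-2, Pow(d, -1)))
Add(Mul(Mul(49, 10), Pow(101, -1)), Mul(Function('q')(20), Pow(Function('s')(-15, -13), -1))) = Add(Mul(Mul(49, 10), Pow(101, -1)), Mul(Mul(-2, Pow(20, -1)), Pow(-18, -1))) = Add(Mul(490, Rational(1, 101)), Mul(Mul(-2, Rational(1, 20)), Rational(-1, 18))) = Add(Rational(490, 101), Mul(Rational(-1, 10), Rational(-1, 18))) = Add(Rational(490, 101), Rational(1, 180)) = Rational(88301, 18180)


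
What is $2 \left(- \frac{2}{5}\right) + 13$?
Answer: $\frac{61}{5} \approx 12.2$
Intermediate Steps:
$2 \left(- \frac{2}{5}\right) + 13 = - \frac{4}{5} + 13 = \frac{61}{5}$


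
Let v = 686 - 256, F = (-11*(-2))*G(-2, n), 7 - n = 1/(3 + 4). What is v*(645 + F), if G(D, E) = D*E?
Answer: 1033290/7 ≈ 1.4761e+5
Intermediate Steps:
n = 48/7 (n = 7 - 1/(3 + 4) = 7 - 1/7 = 7 - 1*⅐ = 7 - ⅐ = 48/7 ≈ 6.8571)
F = -2112/7 (F = (-11*(-2))*(-2*48/7) = 22*(-96/7) = -2112/7 ≈ -301.71)
v = 430
v*(645 + F) = 430*(645 - 2112/7) = 430*(2403/7) = 1033290/7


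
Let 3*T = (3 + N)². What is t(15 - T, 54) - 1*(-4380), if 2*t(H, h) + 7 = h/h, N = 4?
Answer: 4377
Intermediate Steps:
T = 49/3 (T = (3 + 4)²/3 = (⅓)*7² = (⅓)*49 = 49/3 ≈ 16.333)
t(H, h) = -3 (t(H, h) = -7/2 + (h/h)/2 = -7/2 + (½)*1 = -7/2 + ½ = -3)
t(15 - T, 54) - 1*(-4380) = -3 - 1*(-4380) = -3 + 4380 = 4377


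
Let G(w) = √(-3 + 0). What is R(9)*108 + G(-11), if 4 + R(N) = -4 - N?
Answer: -1836 + I*√3 ≈ -1836.0 + 1.732*I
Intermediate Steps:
G(w) = I*√3 (G(w) = √(-3) = I*√3)
R(N) = -8 - N (R(N) = -4 + (-4 - N) = -8 - N)
R(9)*108 + G(-11) = (-8 - 1*9)*108 + I*√3 = (-8 - 9)*108 + I*√3 = -17*108 + I*√3 = -1836 + I*√3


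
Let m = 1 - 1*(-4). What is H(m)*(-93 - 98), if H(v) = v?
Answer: -955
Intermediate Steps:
m = 5 (m = 1 + 4 = 5)
H(m)*(-93 - 98) = 5*(-93 - 98) = 5*(-191) = -955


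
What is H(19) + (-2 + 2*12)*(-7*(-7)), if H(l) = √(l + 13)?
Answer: 1078 + 4*√2 ≈ 1083.7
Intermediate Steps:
H(l) = √(13 + l)
H(19) + (-2 + 2*12)*(-7*(-7)) = √(13 + 19) + (-2 + 2*12)*(-7*(-7)) = √32 + (-2 + 24)*49 = 4*√2 + 22*49 = 4*√2 + 1078 = 1078 + 4*√2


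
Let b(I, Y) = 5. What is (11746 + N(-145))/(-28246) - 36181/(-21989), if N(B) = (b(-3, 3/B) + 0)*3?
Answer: 763355897/621101294 ≈ 1.2290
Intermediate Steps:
N(B) = 15 (N(B) = (5 + 0)*3 = 5*3 = 15)
(11746 + N(-145))/(-28246) - 36181/(-21989) = (11746 + 15)/(-28246) - 36181/(-21989) = 11761*(-1/28246) - 36181*(-1/21989) = -11761/28246 + 36181/21989 = 763355897/621101294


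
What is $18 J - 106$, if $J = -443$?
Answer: $-8080$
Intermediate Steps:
$18 J - 106 = 18 \left(-443\right) - 106 = -7974 - 106 = -8080$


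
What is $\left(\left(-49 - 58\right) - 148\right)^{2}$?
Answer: $65025$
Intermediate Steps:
$\left(\left(-49 - 58\right) - 148\right)^{2} = \left(-107 - 148\right)^{2} = \left(-255\right)^{2} = 65025$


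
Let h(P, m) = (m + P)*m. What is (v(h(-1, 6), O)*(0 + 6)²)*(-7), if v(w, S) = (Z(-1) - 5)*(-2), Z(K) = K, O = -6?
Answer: -3024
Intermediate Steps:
h(P, m) = m*(P + m) (h(P, m) = (P + m)*m = m*(P + m))
v(w, S) = 12 (v(w, S) = (-1 - 5)*(-2) = -6*(-2) = 12)
(v(h(-1, 6), O)*(0 + 6)²)*(-7) = (12*(0 + 6)²)*(-7) = (12*6²)*(-7) = (12*36)*(-7) = 432*(-7) = -3024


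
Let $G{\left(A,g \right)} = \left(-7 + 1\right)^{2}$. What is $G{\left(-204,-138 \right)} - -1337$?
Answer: $1373$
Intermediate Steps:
$G{\left(A,g \right)} = 36$ ($G{\left(A,g \right)} = \left(-6\right)^{2} = 36$)
$G{\left(-204,-138 \right)} - -1337 = 36 - -1337 = 36 + 1337 = 1373$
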